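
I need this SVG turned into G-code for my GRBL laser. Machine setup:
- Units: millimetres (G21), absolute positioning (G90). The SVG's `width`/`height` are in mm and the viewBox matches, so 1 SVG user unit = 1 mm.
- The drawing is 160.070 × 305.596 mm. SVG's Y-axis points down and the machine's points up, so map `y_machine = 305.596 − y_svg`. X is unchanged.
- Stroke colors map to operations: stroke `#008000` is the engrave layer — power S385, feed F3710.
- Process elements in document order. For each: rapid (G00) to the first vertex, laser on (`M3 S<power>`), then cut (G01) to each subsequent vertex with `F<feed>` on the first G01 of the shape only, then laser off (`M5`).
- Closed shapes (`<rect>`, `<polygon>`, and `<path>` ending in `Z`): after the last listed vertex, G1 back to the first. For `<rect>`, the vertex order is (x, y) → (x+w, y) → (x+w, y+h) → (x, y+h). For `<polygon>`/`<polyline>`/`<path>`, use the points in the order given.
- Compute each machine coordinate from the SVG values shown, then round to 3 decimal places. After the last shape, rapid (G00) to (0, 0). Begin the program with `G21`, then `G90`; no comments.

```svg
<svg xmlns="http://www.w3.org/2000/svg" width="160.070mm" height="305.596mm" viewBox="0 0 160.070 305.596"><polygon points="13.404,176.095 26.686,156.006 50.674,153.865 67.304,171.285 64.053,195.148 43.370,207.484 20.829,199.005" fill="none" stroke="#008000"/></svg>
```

G21
G90
G00 X13.404 Y129.501
M3 S385
G01 X26.686 Y149.590 F3710
G01 X50.674 Y151.731
G01 X67.304 Y134.311
G01 X64.053 Y110.448
G01 X43.370 Y98.112
G01 X20.829 Y106.591
G01 X13.404 Y129.501
M5
G00 X0.000 Y0.000

1 u = 1 mm; y_m = 305.596 − y.

[1] `<polygon>` regular polygon, #008000→engrave S385 F3710: (13.404,129.501) → (26.686,149.590) → (50.674,151.731) → (67.304,134.311) → (64.053,110.448) → (43.370,98.112) → (20.829,106.591) → (13.404,129.501) (closed)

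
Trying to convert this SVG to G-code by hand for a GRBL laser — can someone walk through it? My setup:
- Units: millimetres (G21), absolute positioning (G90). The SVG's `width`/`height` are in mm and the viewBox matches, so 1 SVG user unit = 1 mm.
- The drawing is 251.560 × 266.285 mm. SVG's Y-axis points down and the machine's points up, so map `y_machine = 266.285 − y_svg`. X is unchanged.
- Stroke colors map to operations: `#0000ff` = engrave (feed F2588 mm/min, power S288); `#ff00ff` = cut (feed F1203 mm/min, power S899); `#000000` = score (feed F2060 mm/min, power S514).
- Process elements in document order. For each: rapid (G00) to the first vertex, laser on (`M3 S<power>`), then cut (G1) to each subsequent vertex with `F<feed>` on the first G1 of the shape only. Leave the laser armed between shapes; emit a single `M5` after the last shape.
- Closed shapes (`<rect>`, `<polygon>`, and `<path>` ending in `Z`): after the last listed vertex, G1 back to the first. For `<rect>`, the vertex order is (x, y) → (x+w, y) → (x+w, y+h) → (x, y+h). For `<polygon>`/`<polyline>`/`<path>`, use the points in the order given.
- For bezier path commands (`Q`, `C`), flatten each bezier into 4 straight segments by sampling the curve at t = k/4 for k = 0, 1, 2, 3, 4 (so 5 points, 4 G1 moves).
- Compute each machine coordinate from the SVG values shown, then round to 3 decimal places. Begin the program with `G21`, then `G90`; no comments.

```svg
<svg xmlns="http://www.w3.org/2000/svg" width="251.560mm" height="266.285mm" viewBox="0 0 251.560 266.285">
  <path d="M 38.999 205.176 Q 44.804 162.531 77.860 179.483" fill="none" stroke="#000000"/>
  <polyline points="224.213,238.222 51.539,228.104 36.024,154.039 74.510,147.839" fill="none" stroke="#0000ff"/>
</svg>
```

Since the viewBox matches the mm dimensions, user units are millimetres directly. The only transform is the Y-flip y_m = 266.285 − y_svg.

Shape 1 is a quadratic bezier drawn with `<path>`. Its stroke #000000 means score at S514, F2060. After flipping Y the toolpath is (38.999,61.109) → (43.605,78.707) → (51.617,88.855) → (63.035,91.553) → (77.860,86.802).

Shape 2 is a open polyline drawn with `<polyline>`. Its stroke #0000ff means engrave at S288, F2588. After flipping Y the toolpath is (224.213,28.063) → (51.539,38.181) → (36.024,112.246) → (74.510,118.446).

G21
G90
G00 X38.999 Y61.109
M3 S514
G1 X43.605 Y78.707 F2060
G1 X51.617 Y88.855
G1 X63.035 Y91.553
G1 X77.860 Y86.802
G00 X224.213 Y28.063
M3 S288
G1 X51.539 Y38.181 F2588
G1 X36.024 Y112.246
G1 X74.510 Y118.446
M5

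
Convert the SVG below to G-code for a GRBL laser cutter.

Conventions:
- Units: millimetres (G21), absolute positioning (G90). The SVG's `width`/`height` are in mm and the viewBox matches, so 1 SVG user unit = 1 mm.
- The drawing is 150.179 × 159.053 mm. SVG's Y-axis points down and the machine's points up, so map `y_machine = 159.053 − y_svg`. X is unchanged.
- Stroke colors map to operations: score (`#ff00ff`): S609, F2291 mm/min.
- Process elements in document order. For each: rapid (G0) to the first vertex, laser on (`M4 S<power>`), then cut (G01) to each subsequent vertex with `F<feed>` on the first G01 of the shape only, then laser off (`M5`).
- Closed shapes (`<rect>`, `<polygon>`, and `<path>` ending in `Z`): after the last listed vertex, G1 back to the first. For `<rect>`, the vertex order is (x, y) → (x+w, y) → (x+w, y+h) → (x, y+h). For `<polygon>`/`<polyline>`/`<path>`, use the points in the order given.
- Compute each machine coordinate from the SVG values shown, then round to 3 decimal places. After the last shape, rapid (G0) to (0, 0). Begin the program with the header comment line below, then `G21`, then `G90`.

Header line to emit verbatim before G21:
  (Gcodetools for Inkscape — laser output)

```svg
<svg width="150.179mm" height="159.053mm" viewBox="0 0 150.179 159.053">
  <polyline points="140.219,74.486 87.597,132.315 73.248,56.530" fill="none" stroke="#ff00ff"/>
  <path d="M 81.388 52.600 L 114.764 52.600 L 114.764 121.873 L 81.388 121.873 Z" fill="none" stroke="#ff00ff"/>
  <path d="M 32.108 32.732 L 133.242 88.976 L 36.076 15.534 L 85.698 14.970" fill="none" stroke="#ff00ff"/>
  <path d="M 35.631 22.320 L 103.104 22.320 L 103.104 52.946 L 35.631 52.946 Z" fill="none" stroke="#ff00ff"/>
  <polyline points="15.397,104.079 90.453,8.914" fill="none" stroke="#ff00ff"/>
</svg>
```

viewBox `0 0 150.179 159.053` with mm width/height → 1 unit = 1 mm. Flip: y_m = 159.053 − y_svg.

**Shape 1** — `<polyline>` open polyline, stroke `#ff00ff` → score (S609, F2291). Machine vertices: (140.219,84.567) → (87.597,26.738) → (73.248,102.523). Open path.

**Shape 2** — `<path>` rectangle, stroke `#ff00ff` → score (S609, F2291). Machine vertices: (81.388,106.453) → (114.764,106.453) → (114.764,37.180) → (81.388,37.180) → (81.388,106.453). Closed: final G1 returns to the first vertex.

**Shape 3** — `<path>` open polyline, stroke `#ff00ff` → score (S609, F2291). Machine vertices: (32.108,126.321) → (133.242,70.077) → (36.076,143.519) → (85.698,144.083). Open path.

**Shape 4** — `<path>` rectangle, stroke `#ff00ff` → score (S609, F2291). Machine vertices: (35.631,136.733) → (103.104,136.733) → (103.104,106.107) → (35.631,106.107) → (35.631,136.733). Closed: final G1 returns to the first vertex.

**Shape 5** — `<polyline>` line segment, stroke `#ff00ff` → score (S609, F2291). Machine vertices: (15.397,54.974) → (90.453,150.139). Open path.

(Gcodetools for Inkscape — laser output)
G21
G90
G0 X140.219 Y84.567
M4 S609
G01 X87.597 Y26.738 F2291
G01 X73.248 Y102.523
M5
G0 X81.388 Y106.453
M4 S609
G01 X114.764 Y106.453 F2291
G01 X114.764 Y37.180
G01 X81.388 Y37.180
G01 X81.388 Y106.453
M5
G0 X32.108 Y126.321
M4 S609
G01 X133.242 Y70.077 F2291
G01 X36.076 Y143.519
G01 X85.698 Y144.083
M5
G0 X35.631 Y136.733
M4 S609
G01 X103.104 Y136.733 F2291
G01 X103.104 Y106.107
G01 X35.631 Y106.107
G01 X35.631 Y136.733
M5
G0 X15.397 Y54.974
M4 S609
G01 X90.453 Y150.139 F2291
M5
G0 X0.000 Y0.000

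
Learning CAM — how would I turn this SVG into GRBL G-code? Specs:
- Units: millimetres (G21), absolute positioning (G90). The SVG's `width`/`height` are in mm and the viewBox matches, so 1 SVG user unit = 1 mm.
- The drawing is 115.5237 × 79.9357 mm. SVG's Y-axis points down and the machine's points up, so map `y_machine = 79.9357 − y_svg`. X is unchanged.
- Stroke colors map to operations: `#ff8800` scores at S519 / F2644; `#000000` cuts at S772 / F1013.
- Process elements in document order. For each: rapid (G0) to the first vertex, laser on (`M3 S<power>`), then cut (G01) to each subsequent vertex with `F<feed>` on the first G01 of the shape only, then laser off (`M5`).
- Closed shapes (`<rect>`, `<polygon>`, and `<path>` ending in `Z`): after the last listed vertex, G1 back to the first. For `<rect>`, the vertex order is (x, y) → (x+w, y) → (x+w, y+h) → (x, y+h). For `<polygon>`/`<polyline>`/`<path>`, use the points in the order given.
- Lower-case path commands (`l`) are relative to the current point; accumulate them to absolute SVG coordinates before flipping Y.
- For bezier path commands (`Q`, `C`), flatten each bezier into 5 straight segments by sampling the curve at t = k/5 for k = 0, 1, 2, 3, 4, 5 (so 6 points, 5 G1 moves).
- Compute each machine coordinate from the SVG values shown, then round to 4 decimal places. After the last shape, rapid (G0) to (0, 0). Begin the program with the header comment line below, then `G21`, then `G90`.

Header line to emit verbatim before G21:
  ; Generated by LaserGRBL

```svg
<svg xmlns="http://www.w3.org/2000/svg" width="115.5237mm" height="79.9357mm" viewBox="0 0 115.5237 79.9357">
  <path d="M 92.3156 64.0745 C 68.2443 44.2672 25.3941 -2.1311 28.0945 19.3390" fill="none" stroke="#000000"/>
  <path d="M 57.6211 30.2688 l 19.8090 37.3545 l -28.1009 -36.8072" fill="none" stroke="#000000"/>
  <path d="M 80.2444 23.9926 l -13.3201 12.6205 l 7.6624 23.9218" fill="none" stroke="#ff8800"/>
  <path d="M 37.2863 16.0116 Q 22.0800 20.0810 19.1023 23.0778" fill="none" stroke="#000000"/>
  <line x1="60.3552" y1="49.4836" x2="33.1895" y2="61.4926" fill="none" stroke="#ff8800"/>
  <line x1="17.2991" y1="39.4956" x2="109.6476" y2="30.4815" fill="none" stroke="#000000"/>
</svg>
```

; Generated by LaserGRBL
G21
G90
G0 X92.3156 Y15.8612
M3 S772
G01 X76.1340 Y30.1808 F1013
G01 X58.5333 Y46.3482
G01 X42.6012 Y59.8294
G01 X31.4257 Y66.0902
G01 X28.0945 Y60.5967
M5
G0 X57.6211 Y49.6669
M3 S772
G01 X77.4301 Y12.3124 F1013
G01 X49.3292 Y49.1196
M5
G0 X80.2444 Y55.9431
M3 S519
G01 X66.9243 Y43.3226 F2644
G01 X74.5867 Y19.4008
M5
G0 X37.2863 Y63.9241
M3 S772
G01 X31.6929 Y62.3392 F1013
G01 X27.0778 Y60.8402
G01 X23.4410 Y59.4270
G01 X20.7825 Y58.0995
G01 X19.1023 Y56.8579
M5
G0 X60.3552 Y30.4521
M3 S519
G01 X33.1895 Y18.4431 F2644
M5
G0 X17.2991 Y40.4401
M3 S772
G01 X109.6476 Y49.4542 F1013
M5
G0 X0.0000 Y0.0000

viewBox `0 0 115.5237 79.9357` with mm width/height → 1 unit = 1 mm. Flip: y_m = 79.9357 − y_svg.

**Shape 1** — `<path>` cubic bezier, stroke `#000000` → cut (S772, F1013). Control points (SVG): P0=(92.3156,64.0745), P1=(68.2443,44.2672), P2=(25.3941,-2.1311), P3=(28.0945,19.3390); sampled at t=k/5. Machine vertices: (92.3156,15.8612) → (76.1340,30.1808) → (58.5333,46.3482) → (42.6012,59.8294) → (31.4257,66.0902) → (28.0945,60.5967). Open path.

**Shape 2** — `<path>` open polyline, stroke `#000000` → cut (S772, F1013). Machine vertices: (57.6211,49.6669) → (77.4301,12.3124) → (49.3292,49.1196). Open path.

**Shape 3** — `<path>` open polyline, stroke `#ff8800` → score (S519, F2644). Machine vertices: (80.2444,55.9431) → (66.9243,43.3226) → (74.5867,19.4008). Open path.

**Shape 4** — `<path>` quadratic bezier, stroke `#000000` → cut (S772, F1013). Control points (SVG): P0=(37.2863,16.0116), P1=(22.0800,20.0810), P2=(19.1023,23.0778); sampled at t=k/5. Machine vertices: (37.2863,63.9241) → (31.6929,62.3392) → (27.0778,60.8402) → (23.4410,59.4270) → (20.7825,58.0995) → (19.1023,56.8579). Open path.

**Shape 5** — `<line>` line segment, stroke `#ff8800` → score (S519, F2644). Machine vertices: (60.3552,30.4521) → (33.1895,18.4431). Open path.

**Shape 6** — `<line>` line segment, stroke `#000000` → cut (S772, F1013). Machine vertices: (17.2991,40.4401) → (109.6476,49.4542). Open path.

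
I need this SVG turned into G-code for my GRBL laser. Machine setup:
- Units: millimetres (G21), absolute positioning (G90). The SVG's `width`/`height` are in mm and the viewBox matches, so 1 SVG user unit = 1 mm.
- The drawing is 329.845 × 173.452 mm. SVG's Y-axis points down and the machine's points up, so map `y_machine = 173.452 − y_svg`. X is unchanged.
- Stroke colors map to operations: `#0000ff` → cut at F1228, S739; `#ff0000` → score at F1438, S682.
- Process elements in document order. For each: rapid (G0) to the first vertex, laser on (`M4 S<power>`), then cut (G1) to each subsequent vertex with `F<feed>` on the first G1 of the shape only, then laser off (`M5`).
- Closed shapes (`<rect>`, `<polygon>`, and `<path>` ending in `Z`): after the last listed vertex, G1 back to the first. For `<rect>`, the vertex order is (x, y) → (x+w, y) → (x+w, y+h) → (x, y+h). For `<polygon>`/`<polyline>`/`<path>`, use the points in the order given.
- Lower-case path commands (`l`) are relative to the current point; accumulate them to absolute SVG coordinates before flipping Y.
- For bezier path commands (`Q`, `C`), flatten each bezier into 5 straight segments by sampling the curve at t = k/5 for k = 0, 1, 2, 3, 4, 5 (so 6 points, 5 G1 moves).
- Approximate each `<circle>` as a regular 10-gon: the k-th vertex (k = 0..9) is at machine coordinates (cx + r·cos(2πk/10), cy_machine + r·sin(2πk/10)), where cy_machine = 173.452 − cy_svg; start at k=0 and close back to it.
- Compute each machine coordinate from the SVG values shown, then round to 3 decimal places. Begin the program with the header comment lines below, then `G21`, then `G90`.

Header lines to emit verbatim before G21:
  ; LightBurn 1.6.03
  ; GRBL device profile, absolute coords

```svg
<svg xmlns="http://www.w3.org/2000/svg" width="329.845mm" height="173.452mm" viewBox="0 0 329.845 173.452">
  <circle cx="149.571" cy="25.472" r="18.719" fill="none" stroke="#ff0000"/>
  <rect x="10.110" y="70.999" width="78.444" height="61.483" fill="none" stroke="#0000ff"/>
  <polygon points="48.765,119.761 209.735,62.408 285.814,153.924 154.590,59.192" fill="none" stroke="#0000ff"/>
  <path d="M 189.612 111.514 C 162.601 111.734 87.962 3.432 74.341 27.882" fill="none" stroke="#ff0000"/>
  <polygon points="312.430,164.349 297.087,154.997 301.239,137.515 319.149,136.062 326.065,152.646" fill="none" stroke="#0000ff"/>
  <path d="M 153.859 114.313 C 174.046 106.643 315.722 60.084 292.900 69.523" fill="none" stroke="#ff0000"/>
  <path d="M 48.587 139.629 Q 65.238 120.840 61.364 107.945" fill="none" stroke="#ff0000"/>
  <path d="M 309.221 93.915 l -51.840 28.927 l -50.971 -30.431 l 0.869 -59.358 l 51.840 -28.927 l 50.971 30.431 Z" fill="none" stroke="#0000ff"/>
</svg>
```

; LightBurn 1.6.03
; GRBL device profile, absolute coords
G21
G90
G0 X168.290 Y147.980
M4 S682
G1 X164.715 Y158.983 F1438
G1 X155.355 Y165.783
G1 X143.787 Y165.783
G1 X134.427 Y158.983
G1 X130.852 Y147.980
G1 X134.427 Y136.977
G1 X143.787 Y130.177
G1 X155.355 Y130.177
G1 X164.715 Y136.977
G1 X168.290 Y147.980
M5
G0 X10.110 Y102.453
M4 S739
G1 X88.554 Y102.453 F1228
G1 X88.554 Y40.970
G1 X10.110 Y40.970
G1 X10.110 Y102.453
M5
G0 X48.765 Y53.691
M4 S739
G1 X209.735 Y111.044 F1228
G1 X285.814 Y19.528
G1 X154.590 Y114.260
G1 X48.765 Y53.691
M5
G0 X189.612 Y61.938
M4 S682
G1 X168.559 Y72.898 F1438
G1 X141.291 Y98.323
G1 X113.021 Y126.631
G1 X88.967 Y146.240
G1 X74.341 Y145.570
M5
G0 X312.430 Y9.103
M4 S739
G1 X297.087 Y18.455 F1228
G1 X301.239 Y35.937
G1 X319.149 Y37.390
G1 X326.065 Y20.806
G1 X312.430 Y9.103
M5
G0 X153.859 Y59.139
M4 S682
G1 X178.262 Y67.649 F1438
G1 X218.095 Y80.937
G1 X259.631 Y94.450
G1 X289.141 Y103.632
G1 X292.900 Y103.929
M5
G0 X48.587 Y33.823
M4 S682
G1 X54.426 Y41.103 F1438
G1 X58.624 Y47.911
G1 X61.179 Y54.248
G1 X62.093 Y60.113
G1 X61.364 Y65.507
M5
G0 X309.221 Y79.537
M4 S739
G1 X257.381 Y50.610 F1228
G1 X206.410 Y81.041
G1 X207.279 Y140.399
G1 X259.119 Y169.326
G1 X310.090 Y138.895
G1 X309.221 Y79.537
M5

Since the viewBox matches the mm dimensions, user units are millimetres directly. The only transform is the Y-flip y_m = 173.452 − y_svg.

Shape 1 is a circle drawn with `<circle>`. Its stroke #ff0000 means score at S682, F1438. After flipping Y the toolpath is (168.290,147.980) → (164.715,158.983) → (155.355,165.783) → (143.787,165.783) → (134.427,158.983) → (130.852,147.980) → (134.427,136.977) → (143.787,130.177) → (155.355,130.177) → (164.715,136.977) → (168.290,147.980), returning to the start.

Shape 2 is a rectangle drawn with `<rect>`. Its stroke #0000ff means cut at S739, F1228. After flipping Y the toolpath is (10.110,102.453) → (88.554,102.453) → (88.554,40.970) → (10.110,40.970) → (10.110,102.453), returning to the start.

Shape 3 is a closed polygon drawn with `<polygon>`. Its stroke #0000ff means cut at S739, F1228. After flipping Y the toolpath is (48.765,53.691) → (209.735,111.044) → (285.814,19.528) → (154.590,114.260) → (48.765,53.691), returning to the start.

Shape 4 is a cubic bezier drawn with `<path>`. Its stroke #ff0000 means score at S682, F1438. After flipping Y the toolpath is (189.612,61.938) → (168.559,72.898) → (141.291,98.323) → (113.021,126.631) → (88.967,146.240) → (74.341,145.570).

Shape 5 is a regular polygon drawn with `<polygon>`. Its stroke #0000ff means cut at S739, F1228. After flipping Y the toolpath is (312.430,9.103) → (297.087,18.455) → (301.239,35.937) → (319.149,37.390) → (326.065,20.806) → (312.430,9.103), returning to the start.

Shape 6 is a cubic bezier drawn with `<path>`. Its stroke #ff0000 means score at S682, F1438. After flipping Y the toolpath is (153.859,59.139) → (178.262,67.649) → (218.095,80.937) → (259.631,94.450) → (289.141,103.632) → (292.900,103.929).

Shape 7 is a quadratic bezier drawn with `<path>`. Its stroke #ff0000 means score at S682, F1438. After flipping Y the toolpath is (48.587,33.823) → (54.426,41.103) → (58.624,47.911) → (61.179,54.248) → (62.093,60.113) → (61.364,65.507).

Shape 8 is a regular polygon drawn with `<path>`. Its stroke #0000ff means cut at S739, F1228. After flipping Y the toolpath is (309.221,79.537) → (257.381,50.610) → (206.410,81.041) → (207.279,140.399) → (259.119,169.326) → (310.090,138.895) → (309.221,79.537), returning to the start.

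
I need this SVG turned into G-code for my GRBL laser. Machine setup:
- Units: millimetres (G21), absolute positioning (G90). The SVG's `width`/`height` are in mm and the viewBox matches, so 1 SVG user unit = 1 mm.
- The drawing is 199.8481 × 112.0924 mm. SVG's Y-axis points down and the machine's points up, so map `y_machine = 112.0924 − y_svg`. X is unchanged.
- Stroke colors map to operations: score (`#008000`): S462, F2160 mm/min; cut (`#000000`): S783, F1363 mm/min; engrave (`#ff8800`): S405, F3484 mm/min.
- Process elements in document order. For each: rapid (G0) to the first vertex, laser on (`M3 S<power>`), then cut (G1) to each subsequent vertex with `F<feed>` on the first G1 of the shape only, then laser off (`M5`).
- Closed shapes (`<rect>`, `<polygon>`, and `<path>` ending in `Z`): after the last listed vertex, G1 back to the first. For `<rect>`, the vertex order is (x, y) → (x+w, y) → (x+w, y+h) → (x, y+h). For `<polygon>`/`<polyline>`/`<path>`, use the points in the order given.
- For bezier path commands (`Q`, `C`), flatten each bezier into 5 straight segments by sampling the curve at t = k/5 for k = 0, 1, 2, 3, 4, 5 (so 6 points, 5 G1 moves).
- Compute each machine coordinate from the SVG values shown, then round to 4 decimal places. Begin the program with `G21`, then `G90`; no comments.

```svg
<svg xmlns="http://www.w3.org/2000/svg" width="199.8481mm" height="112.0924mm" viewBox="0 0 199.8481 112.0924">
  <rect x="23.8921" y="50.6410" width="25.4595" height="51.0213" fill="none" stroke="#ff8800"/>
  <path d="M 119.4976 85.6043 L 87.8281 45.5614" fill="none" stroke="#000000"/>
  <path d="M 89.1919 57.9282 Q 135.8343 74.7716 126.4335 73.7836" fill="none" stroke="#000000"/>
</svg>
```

viewBox `0 0 199.8481 112.0924` with mm width/height → 1 unit = 1 mm. Flip: y_m = 112.0924 − y_svg.

**Shape 1** — `<rect>` rectangle, stroke `#ff8800` → engrave (S405, F3484). Machine vertices: (23.8921,61.4514) → (49.3516,61.4514) → (49.3516,10.4301) → (23.8921,10.4301) → (23.8921,61.4514). Closed: final G1 returns to the first vertex.

**Shape 2** — `<path>` line segment, stroke `#000000` → cut (S783, F1363). Machine vertices: (119.4976,26.4881) → (87.8281,66.5310). Open path.

**Shape 3** — `<path>` quadratic bezier, stroke `#000000` → cut (S783, F1363). Control points (SVG): P0=(89.1919,57.9282), P1=(135.8343,74.7716), P2=(126.4335,73.7836); sampled at t=k/5. Machine vertices: (89.1919,54.1642) → (105.6071,48.1401) → (117.5389,43.5425) → (124.9872,40.3714) → (127.9521,38.6269) → (126.4335,38.3088). Open path.

G21
G90
G0 X23.8921 Y61.4514
M3 S405
G1 X49.3516 Y61.4514 F3484
G1 X49.3516 Y10.4301
G1 X23.8921 Y10.4301
G1 X23.8921 Y61.4514
M5
G0 X119.4976 Y26.4881
M3 S783
G1 X87.8281 Y66.5310 F1363
M5
G0 X89.1919 Y54.1642
M3 S783
G1 X105.6071 Y48.1401 F1363
G1 X117.5389 Y43.5425
G1 X124.9872 Y40.3714
G1 X127.9521 Y38.6269
G1 X126.4335 Y38.3088
M5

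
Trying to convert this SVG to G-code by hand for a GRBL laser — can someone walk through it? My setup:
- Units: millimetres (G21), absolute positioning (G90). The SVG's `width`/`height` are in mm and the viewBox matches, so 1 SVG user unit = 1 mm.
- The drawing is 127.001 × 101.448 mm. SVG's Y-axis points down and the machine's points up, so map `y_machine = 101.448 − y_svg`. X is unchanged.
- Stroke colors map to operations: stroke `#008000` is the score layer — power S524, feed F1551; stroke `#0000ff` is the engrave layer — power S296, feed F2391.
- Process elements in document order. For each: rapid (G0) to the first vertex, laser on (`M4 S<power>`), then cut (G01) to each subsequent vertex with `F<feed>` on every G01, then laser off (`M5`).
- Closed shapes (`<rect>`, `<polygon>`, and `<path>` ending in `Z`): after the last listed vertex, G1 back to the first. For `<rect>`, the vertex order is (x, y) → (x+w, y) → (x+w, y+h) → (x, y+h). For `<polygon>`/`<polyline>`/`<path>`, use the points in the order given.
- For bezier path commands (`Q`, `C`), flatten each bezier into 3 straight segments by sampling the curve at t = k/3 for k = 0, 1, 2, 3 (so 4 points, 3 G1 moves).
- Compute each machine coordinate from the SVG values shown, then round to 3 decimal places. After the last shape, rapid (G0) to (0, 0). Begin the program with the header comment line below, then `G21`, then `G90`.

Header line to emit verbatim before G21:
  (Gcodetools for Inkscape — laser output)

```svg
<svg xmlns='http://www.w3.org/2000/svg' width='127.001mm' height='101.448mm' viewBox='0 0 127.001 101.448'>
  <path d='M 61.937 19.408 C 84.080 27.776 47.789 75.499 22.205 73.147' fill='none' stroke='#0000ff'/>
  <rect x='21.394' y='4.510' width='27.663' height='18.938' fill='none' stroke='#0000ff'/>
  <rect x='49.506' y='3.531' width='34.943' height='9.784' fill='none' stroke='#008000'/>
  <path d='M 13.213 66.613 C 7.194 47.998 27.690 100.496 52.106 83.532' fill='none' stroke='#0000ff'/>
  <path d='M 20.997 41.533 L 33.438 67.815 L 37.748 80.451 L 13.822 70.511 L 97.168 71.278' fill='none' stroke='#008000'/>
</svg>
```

(Gcodetools for Inkscape — laser output)
G21
G90
G0 X61.937 Y82.040
M4 S296
G01 X67.163 Y63.866 F2391
G01 X48.797 Y39.328 F2391
G01 X22.205 Y28.301 F2391
M5
G0 X21.394 Y96.938
M4 S296
G01 X49.057 Y96.938 F2391
G01 X49.057 Y78.000 F2391
G01 X21.394 Y78.000 F2391
G01 X21.394 Y96.938 F2391
M5
G0 X49.506 Y97.917
M4 S524
G01 X84.449 Y97.917 F1551
G01 X84.449 Y88.133 F1551
G01 X49.506 Y88.133 F1551
G01 X49.506 Y97.917 F1551
M5
G0 X13.213 Y34.835
M4 S296
G01 X15.195 Y34.952 F2391
G01 X29.834 Y18.900 F2391
G01 X52.106 Y17.916 F2391
M5
G0 X20.997 Y59.915
M4 S524
G01 X33.438 Y33.633 F1551
G01 X37.748 Y20.997 F1551
G01 X13.822 Y30.937 F1551
G01 X97.168 Y30.170 F1551
M5
G0 X0.000 Y0.000

Since the viewBox matches the mm dimensions, user units are millimetres directly. The only transform is the Y-flip y_m = 101.448 − y_svg.

Shape 1 is a cubic bezier drawn with `<path>`. Its stroke #0000ff means engrave at S296, F2391. After flipping Y the toolpath is (61.937,82.040) → (67.163,63.866) → (48.797,39.328) → (22.205,28.301).

Shape 2 is a rectangle drawn with `<rect>`. Its stroke #0000ff means engrave at S296, F2391. After flipping Y the toolpath is (21.394,96.938) → (49.057,96.938) → (49.057,78.000) → (21.394,78.000) → (21.394,96.938), returning to the start.

Shape 3 is a rectangle drawn with `<rect>`. Its stroke #008000 means score at S524, F1551. After flipping Y the toolpath is (49.506,97.917) → (84.449,97.917) → (84.449,88.133) → (49.506,88.133) → (49.506,97.917), returning to the start.

Shape 4 is a cubic bezier drawn with `<path>`. Its stroke #0000ff means engrave at S296, F2391. After flipping Y the toolpath is (13.213,34.835) → (15.195,34.952) → (29.834,18.900) → (52.106,17.916).

Shape 5 is a open polyline drawn with `<path>`. Its stroke #008000 means score at S524, F1551. After flipping Y the toolpath is (20.997,59.915) → (33.438,33.633) → (37.748,20.997) → (13.822,30.937) → (97.168,30.170).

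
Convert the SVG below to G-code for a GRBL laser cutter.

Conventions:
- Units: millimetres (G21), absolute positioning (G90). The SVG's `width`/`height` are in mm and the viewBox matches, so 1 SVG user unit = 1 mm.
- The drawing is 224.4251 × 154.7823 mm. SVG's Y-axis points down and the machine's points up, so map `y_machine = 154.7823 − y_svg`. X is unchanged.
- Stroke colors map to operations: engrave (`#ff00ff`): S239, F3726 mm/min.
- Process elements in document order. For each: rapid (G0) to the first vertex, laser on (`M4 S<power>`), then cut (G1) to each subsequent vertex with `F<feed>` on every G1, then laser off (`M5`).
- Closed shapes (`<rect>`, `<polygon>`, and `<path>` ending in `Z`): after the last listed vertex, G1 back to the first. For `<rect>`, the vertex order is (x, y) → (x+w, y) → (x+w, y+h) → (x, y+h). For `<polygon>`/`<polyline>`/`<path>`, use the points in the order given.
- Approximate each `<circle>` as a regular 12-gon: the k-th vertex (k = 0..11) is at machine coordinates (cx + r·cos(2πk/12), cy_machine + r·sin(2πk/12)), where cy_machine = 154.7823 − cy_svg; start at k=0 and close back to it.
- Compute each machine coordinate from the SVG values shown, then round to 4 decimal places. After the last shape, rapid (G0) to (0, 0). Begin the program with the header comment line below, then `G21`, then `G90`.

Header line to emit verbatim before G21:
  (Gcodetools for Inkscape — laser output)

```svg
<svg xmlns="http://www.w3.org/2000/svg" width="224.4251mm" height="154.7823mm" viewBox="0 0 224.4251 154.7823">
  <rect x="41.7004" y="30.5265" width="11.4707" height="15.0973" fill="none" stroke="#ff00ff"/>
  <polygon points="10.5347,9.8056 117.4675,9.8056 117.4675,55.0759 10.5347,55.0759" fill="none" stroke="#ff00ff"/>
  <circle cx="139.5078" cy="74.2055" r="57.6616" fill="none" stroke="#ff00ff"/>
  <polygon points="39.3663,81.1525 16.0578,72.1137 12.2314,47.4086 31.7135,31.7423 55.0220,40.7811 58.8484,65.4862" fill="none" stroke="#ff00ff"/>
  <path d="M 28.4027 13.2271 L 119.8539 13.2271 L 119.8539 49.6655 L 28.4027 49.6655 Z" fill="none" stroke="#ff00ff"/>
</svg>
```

viewBox `0 0 224.4251 154.7823` with mm width/height → 1 unit = 1 mm. Flip: y_m = 154.7823 − y_svg.

**Shape 1** — `<rect>` rectangle, stroke `#ff00ff` → engrave (S239, F3726). Machine vertices: (41.7004,124.2558) → (53.1711,124.2558) → (53.1711,109.1585) → (41.7004,109.1585) → (41.7004,124.2558). Closed: final G1 returns to the first vertex.

**Shape 2** — `<polygon>` rectangle, stroke `#ff00ff` → engrave (S239, F3726). Machine vertices: (10.5347,144.9767) → (117.4675,144.9767) → (117.4675,99.7064) → (10.5347,99.7064) → (10.5347,144.9767). Closed: final G1 returns to the first vertex.

**Shape 3** — `<circle>` circle, stroke `#ff00ff` → engrave (S239, F3726). Machine vertices: (197.1694,80.5768) → (189.4442,109.4076) → (168.3386,130.5132) → (139.5078,138.2384) → (110.6770,130.5132) → (89.5714,109.4076) → (81.8462,80.5768) → (89.5714,51.7460) → (110.6770,30.6404) → (139.5078,22.9152) → (168.3386,30.6404) → (189.4442,51.7460) → (197.1694,80.5768). Closed: final G1 returns to the first vertex.

**Shape 4** — `<polygon>` regular polygon, stroke `#ff00ff` → engrave (S239, F3726). Machine vertices: (39.3663,73.6298) → (16.0578,82.6686) → (12.2314,107.3737) → (31.7135,123.0400) → (55.0220,114.0012) → (58.8484,89.2961) → (39.3663,73.6298). Closed: final G1 returns to the first vertex.

**Shape 5** — `<path>` rectangle, stroke `#ff00ff` → engrave (S239, F3726). Machine vertices: (28.4027,141.5552) → (119.8539,141.5552) → (119.8539,105.1168) → (28.4027,105.1168) → (28.4027,141.5552). Closed: final G1 returns to the first vertex.

(Gcodetools for Inkscape — laser output)
G21
G90
G0 X41.7004 Y124.2558
M4 S239
G1 X53.1711 Y124.2558 F3726
G1 X53.1711 Y109.1585 F3726
G1 X41.7004 Y109.1585 F3726
G1 X41.7004 Y124.2558 F3726
M5
G0 X10.5347 Y144.9767
M4 S239
G1 X117.4675 Y144.9767 F3726
G1 X117.4675 Y99.7064 F3726
G1 X10.5347 Y99.7064 F3726
G1 X10.5347 Y144.9767 F3726
M5
G0 X197.1694 Y80.5768
M4 S239
G1 X189.4442 Y109.4076 F3726
G1 X168.3386 Y130.5132 F3726
G1 X139.5078 Y138.2384 F3726
G1 X110.6770 Y130.5132 F3726
G1 X89.5714 Y109.4076 F3726
G1 X81.8462 Y80.5768 F3726
G1 X89.5714 Y51.7460 F3726
G1 X110.6770 Y30.6404 F3726
G1 X139.5078 Y22.9152 F3726
G1 X168.3386 Y30.6404 F3726
G1 X189.4442 Y51.7460 F3726
G1 X197.1694 Y80.5768 F3726
M5
G0 X39.3663 Y73.6298
M4 S239
G1 X16.0578 Y82.6686 F3726
G1 X12.2314 Y107.3737 F3726
G1 X31.7135 Y123.0400 F3726
G1 X55.0220 Y114.0012 F3726
G1 X58.8484 Y89.2961 F3726
G1 X39.3663 Y73.6298 F3726
M5
G0 X28.4027 Y141.5552
M4 S239
G1 X119.8539 Y141.5552 F3726
G1 X119.8539 Y105.1168 F3726
G1 X28.4027 Y105.1168 F3726
G1 X28.4027 Y141.5552 F3726
M5
G0 X0.0000 Y0.0000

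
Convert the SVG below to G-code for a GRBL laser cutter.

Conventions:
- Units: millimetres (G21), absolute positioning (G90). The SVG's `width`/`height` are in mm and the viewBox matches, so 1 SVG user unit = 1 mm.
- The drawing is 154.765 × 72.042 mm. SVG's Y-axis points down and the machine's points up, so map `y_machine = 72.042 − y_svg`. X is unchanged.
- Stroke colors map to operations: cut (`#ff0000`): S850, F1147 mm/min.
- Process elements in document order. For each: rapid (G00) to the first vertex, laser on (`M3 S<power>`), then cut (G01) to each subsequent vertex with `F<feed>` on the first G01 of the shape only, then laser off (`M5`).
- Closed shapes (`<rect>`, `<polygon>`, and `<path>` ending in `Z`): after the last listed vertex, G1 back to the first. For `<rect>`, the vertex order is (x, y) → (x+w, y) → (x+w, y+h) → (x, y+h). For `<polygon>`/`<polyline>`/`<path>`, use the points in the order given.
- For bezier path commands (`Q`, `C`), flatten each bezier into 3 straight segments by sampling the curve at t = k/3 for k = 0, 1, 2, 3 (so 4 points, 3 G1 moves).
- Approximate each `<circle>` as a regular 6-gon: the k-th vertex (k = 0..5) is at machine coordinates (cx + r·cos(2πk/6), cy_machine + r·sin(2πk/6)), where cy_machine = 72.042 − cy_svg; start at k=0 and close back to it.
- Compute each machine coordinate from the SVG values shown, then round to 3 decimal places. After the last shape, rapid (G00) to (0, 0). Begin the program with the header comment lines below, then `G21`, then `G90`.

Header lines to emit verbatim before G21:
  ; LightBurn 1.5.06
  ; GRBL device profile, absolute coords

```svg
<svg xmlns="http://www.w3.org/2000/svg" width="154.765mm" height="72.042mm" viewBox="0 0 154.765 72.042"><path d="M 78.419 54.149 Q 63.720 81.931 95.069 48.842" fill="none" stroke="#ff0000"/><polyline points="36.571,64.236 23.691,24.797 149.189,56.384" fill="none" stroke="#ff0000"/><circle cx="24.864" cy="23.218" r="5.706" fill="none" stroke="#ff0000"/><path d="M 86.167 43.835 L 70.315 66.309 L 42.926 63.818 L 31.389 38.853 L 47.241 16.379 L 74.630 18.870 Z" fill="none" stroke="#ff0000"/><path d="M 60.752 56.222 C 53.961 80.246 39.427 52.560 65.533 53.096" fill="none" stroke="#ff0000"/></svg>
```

viewBox `0 0 154.765 72.042` with mm width/height → 1 unit = 1 mm. Flip: y_m = 72.042 − y_svg.

**Shape 1** — `<path>` quadratic bezier, stroke `#ff0000` → cut (S850, F1147). Control points (SVG): P0=(78.419,54.149), P1=(63.720,81.931), P2=(95.069,48.842); sampled at t=k/3. Machine vertices: (78.419,17.893) → (73.736,6.135) → (79.286,7.904) → (95.069,23.200). Open path.

**Shape 2** — `<polyline>` open polyline, stroke `#ff0000` → cut (S850, F1147). Machine vertices: (36.571,7.806) → (23.691,47.245) → (149.189,15.658). Open path.

**Shape 3** — `<circle>` circle, stroke `#ff0000` → cut (S850, F1147). Machine vertices: (30.570,48.824) → (27.717,53.766) → (22.011,53.766) → (19.158,48.824) → (22.011,43.882) → (27.717,43.882) → (30.570,48.824). Closed: final G1 returns to the first vertex.

**Shape 4** — `<path>` regular polygon, stroke `#ff0000` → cut (S850, F1147). Machine vertices: (86.167,28.207) → (70.315,5.733) → (42.926,8.224) → (31.389,33.189) → (47.241,55.663) → (74.630,53.172) → (86.167,28.207). Closed: final G1 returns to the first vertex.

**Shape 5** — `<path>` cubic bezier, stroke `#ff0000` → cut (S850, F1147). Control points (SVG): P0=(60.752,56.222), P1=(53.961,80.246), P2=(39.427,52.560), P3=(65.533,53.096); sampled at t=k/3. Machine vertices: (60.752,15.820) → (53.172,6.072) → (51.182,13.035) → (65.533,18.946). Open path.

; LightBurn 1.5.06
; GRBL device profile, absolute coords
G21
G90
G00 X78.419 Y17.893
M3 S850
G01 X73.736 Y6.135 F1147
G01 X79.286 Y7.904
G01 X95.069 Y23.200
M5
G00 X36.571 Y7.806
M3 S850
G01 X23.691 Y47.245 F1147
G01 X149.189 Y15.658
M5
G00 X30.570 Y48.824
M3 S850
G01 X27.717 Y53.766 F1147
G01 X22.011 Y53.766
G01 X19.158 Y48.824
G01 X22.011 Y43.882
G01 X27.717 Y43.882
G01 X30.570 Y48.824
M5
G00 X86.167 Y28.207
M3 S850
G01 X70.315 Y5.733 F1147
G01 X42.926 Y8.224
G01 X31.389 Y33.189
G01 X47.241 Y55.663
G01 X74.630 Y53.172
G01 X86.167 Y28.207
M5
G00 X60.752 Y15.820
M3 S850
G01 X53.172 Y6.072 F1147
G01 X51.182 Y13.035
G01 X65.533 Y18.946
M5
G00 X0.000 Y0.000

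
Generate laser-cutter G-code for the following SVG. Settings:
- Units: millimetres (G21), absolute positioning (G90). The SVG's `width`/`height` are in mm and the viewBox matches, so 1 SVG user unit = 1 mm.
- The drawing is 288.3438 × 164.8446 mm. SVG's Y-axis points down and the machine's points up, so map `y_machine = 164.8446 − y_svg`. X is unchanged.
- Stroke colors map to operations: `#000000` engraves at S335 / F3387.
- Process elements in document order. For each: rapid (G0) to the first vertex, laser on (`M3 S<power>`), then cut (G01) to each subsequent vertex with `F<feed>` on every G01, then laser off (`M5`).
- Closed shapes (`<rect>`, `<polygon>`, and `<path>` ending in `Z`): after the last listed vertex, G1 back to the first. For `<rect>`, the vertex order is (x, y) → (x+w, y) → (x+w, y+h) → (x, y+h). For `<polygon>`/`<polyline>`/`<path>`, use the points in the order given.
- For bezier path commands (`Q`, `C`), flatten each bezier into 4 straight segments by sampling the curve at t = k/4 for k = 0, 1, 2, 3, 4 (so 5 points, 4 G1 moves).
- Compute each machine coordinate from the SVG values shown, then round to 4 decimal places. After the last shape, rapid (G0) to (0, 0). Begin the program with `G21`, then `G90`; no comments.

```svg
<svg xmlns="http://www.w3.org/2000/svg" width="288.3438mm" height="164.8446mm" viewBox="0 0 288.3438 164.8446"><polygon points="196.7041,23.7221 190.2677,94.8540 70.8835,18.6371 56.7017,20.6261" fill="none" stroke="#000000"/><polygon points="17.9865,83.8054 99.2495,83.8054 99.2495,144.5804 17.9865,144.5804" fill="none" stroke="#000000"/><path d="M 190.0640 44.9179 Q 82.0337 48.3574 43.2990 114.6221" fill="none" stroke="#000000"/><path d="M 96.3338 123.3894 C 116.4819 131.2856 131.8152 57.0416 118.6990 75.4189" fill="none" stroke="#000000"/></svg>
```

G21
G90
G0 X196.7041 Y141.1225
M3 S335
G01 X190.2677 Y69.9906 F3387
G01 X70.8835 Y146.2075 F3387
G01 X56.7017 Y144.2185 F3387
G01 X196.7041 Y141.1225 F3387
M5
G0 X17.9865 Y81.0392
M3 S335
G01 X99.2495 Y81.0392 F3387
G01 X99.2495 Y20.2642 F3387
G01 X17.9865 Y20.2642 F3387
G01 X17.9865 Y81.0392 F3387
M5
G0 X190.0640 Y119.9267
M3 S335
G01 X140.3798 Y114.2804 F3387
G01 X99.3576 Y100.7809 F3387
G01 X66.9973 Y79.4283 F3387
G01 X43.2990 Y50.2225 F3387
M5
G0 X96.3338 Y41.4552
M3 S335
G01 X110.1728 Y48.2037 F3387
G01 X119.9905 Y69.3709 F3387
G01 X123.5712 Y88.5728 F3387
G01 X118.6990 Y89.4257 F3387
M5
G0 X0.0000 Y0.0000

1 u = 1 mm; y_m = 164.8446 − y.

[1] `<polygon>` closed polygon, #000000→engrave S335 F3387: (196.7041,141.1225) → (190.2677,69.9906) → (70.8835,146.2075) → (56.7017,144.2185) → (196.7041,141.1225) (closed)

[2] `<polygon>` rectangle, #000000→engrave S335 F3387: (17.9865,81.0392) → (99.2495,81.0392) → (99.2495,20.2642) → (17.9865,20.2642) → (17.9865,81.0392) (closed)

[3] `<path>` quadratic bezier, #000000→engrave S335 F3387: (190.0640,119.9267) → (140.3798,114.2804) → (99.3576,100.7809) → (66.9973,79.4283) → (43.2990,50.2225)

[4] `<path>` cubic bezier, #000000→engrave S335 F3387: (96.3338,41.4552) → (110.1728,48.2037) → (119.9905,69.3709) → (123.5712,88.5728) → (118.6990,89.4257)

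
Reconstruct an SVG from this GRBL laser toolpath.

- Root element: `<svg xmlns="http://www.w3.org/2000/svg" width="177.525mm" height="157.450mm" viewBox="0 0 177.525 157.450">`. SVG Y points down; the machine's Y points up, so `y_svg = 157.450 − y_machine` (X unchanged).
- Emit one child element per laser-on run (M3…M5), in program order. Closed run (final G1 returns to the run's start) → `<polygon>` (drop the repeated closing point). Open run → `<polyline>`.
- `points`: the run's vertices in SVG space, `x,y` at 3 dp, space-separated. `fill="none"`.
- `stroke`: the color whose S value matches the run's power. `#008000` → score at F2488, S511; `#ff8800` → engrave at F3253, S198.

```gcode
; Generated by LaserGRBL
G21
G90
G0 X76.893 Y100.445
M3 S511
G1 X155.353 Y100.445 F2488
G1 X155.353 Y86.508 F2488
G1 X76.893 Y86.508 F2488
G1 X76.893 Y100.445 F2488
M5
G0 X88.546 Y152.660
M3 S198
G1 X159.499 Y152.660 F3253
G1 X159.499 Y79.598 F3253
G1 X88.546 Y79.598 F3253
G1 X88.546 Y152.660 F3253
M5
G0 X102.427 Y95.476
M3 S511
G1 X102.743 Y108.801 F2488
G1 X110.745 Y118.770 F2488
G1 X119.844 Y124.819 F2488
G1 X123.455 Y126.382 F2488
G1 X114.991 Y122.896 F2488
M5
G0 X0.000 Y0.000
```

<svg xmlns="http://www.w3.org/2000/svg" width="177.525mm" height="157.450mm" viewBox="0 0 177.525 157.450">
  <polygon points="76.893,57.005 155.353,57.005 155.353,70.942 76.893,70.942" fill="none" stroke="#008000"/>
  <polygon points="88.546,4.790 159.499,4.790 159.499,77.852 88.546,77.852" fill="none" stroke="#ff8800"/>
  <polyline points="102.427,61.974 102.743,48.649 110.745,38.680 119.844,32.631 123.455,31.068 114.991,34.554" fill="none" stroke="#008000"/>
</svg>

Each laser-on run becomes one SVG element. Flip Y back into SVG space with y_svg = 157.450 − y_machine.

Run 1: power S511 maps to stroke `#008000` (score). The run returns to its start, so emit a `<polygon>` with points (Y-flipped): 76.893,57.005 155.353,57.005 155.353,70.942 76.893,70.942.

Run 2: power S198 maps to stroke `#ff8800` (engrave). The run returns to its start, so emit a `<polygon>` with points (Y-flipped): 88.546,4.790 159.499,4.790 159.499,77.852 88.546,77.852.

Run 3: S511 ⇒ score layer `#008000`. The run is open, so emit a `<polyline>` with points (Y-flipped): 102.427,61.974 102.743,48.649 110.745,38.680 119.844,32.631 123.455,31.068 114.991,34.554.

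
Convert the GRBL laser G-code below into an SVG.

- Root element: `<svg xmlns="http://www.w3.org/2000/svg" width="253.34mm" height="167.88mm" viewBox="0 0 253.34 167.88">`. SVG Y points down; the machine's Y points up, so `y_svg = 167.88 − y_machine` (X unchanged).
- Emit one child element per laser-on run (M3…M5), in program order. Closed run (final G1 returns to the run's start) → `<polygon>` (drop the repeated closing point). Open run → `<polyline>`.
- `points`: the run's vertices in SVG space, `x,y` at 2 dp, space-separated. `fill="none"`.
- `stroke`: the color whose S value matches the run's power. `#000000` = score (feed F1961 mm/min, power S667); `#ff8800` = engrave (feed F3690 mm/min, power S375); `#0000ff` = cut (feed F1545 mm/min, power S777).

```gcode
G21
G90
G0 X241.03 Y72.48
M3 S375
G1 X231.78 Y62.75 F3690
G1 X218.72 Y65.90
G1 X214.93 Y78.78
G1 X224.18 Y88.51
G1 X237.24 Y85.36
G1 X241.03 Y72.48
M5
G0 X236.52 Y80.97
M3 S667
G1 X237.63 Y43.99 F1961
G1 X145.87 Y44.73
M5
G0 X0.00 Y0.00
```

<svg xmlns="http://www.w3.org/2000/svg" width="253.34mm" height="167.88mm" viewBox="0 0 253.34 167.88">
  <polygon points="241.03,95.40 231.78,105.13 218.72,101.98 214.93,89.10 224.18,79.37 237.24,82.52" fill="none" stroke="#ff8800"/>
  <polyline points="236.52,86.91 237.63,123.89 145.87,123.15" fill="none" stroke="#000000"/>
</svg>

Each laser-on run becomes one SVG element. Flip Y back into SVG space with y_svg = 167.88 − y_machine.

Run 1: S375 ⇒ engrave layer `#ff8800`. The run returns to its start, so emit a `<polygon>` with points (Y-flipped): 241.03,95.40 231.78,105.13 218.72,101.98 214.93,89.10 224.18,79.37 237.24,82.52.

Run 2: power S667 maps to stroke `#000000` (score). The run is open, so emit a `<polyline>` with points (Y-flipped): 236.52,86.91 237.63,123.89 145.87,123.15.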